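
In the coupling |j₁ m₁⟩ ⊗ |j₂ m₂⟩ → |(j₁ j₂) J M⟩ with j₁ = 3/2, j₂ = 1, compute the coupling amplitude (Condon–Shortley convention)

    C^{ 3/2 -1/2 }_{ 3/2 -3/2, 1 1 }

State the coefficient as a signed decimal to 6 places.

√[4·1!2!1!/5! · 0!3!2!0!1!2!] = √(8/5)
  +(−1)^1/∏(1,0,2,1,0,0)! = -1/2  (running -1/2)
⟨..|..⟩ = √(8/5)·(-1/2) = -0.632456

-0.632456  (= −√(2/5))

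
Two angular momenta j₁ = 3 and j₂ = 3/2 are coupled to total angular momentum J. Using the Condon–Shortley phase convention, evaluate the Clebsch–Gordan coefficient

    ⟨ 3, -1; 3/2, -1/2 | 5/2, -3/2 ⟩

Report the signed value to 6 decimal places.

j₁+j₂−J=2  J+j₁−j₂=4  J−j₁+j₂=1  j₁+j₂+J+1=8
(j₁±m₁, j₂±m₂, J±M) = (2,4,1,2,1,4)
P² = 576/35
sum k=0..1:
  [0] +1/48 = 1/48
  [1] −1/6 = -1/6
S = -7/48
C² = P²·S² = 7/20 ; C = -0.591608

-0.591608  (= −√(7/20))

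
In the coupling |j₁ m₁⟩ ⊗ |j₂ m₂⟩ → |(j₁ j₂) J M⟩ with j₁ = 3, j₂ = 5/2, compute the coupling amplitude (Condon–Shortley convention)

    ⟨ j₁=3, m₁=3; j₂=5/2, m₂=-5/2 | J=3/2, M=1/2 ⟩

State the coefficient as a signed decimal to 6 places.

triangle: 4!*2!*1!/8! = 48/40320
(j±m)!: 6!*0!*0!*5!*2!*1! = 172800
prefactor² = (2J+1)*Δ*N² = 5760/7
  k=0: +1/(0!*4!*0!*0!*2!*1!) = 1/48
Σ = 1/48  ⇒  CG² = 5760/7*1/48² = 5/14
CG = +√(5/14) = +0.597614

+√(5/14) = +0.597614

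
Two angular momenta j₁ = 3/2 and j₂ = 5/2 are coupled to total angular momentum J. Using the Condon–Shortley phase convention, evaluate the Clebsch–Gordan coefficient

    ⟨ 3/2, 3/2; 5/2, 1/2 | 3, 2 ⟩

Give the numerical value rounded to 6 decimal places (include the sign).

+0.707107

j₁+j₂−J=1  J+j₁−j₂=2  J−j₁+j₂=4  j₁+j₂+J+1=8
(j₁±m₁, j₂±m₂, J±M) = (3,0,3,2,5,1)
P² = 72
sum k=0..0:
  [0] +1/12 = 1/12
S = 1/12
C² = P²·S² = 1/2 ; C = +0.707107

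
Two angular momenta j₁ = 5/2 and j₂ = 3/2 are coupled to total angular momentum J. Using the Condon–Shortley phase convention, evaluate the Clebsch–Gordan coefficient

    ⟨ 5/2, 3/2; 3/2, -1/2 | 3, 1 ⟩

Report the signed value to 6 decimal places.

√[7·1!4!2!/8! · 4!1!1!2!4!2!] = √(96/5)
  +(−1)^0/∏(0,1,1,1,3,1)! = 1/6  (running 1/6)
  +(−1)^1/∏(1,0,0,0,4,2)! = -1/48  (running 7/48)
⟨..|..⟩ = √(96/5)·(7/48) = +0.639010

+√(49/120) ≈ +0.639010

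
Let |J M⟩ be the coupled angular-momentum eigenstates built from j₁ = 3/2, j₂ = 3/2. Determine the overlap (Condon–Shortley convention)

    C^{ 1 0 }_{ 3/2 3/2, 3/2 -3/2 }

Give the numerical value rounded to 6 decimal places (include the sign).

√[3·2!1!1!/5! · 3!0!0!3!1!1!] = √(9/5)
  +(−1)^0/∏(0,2,0,0,1,1)! = 1/2  (running 1/2)
⟨..|..⟩ = √(9/5)·(1/2) = +0.670820

+√(9/20) ≈ +0.670820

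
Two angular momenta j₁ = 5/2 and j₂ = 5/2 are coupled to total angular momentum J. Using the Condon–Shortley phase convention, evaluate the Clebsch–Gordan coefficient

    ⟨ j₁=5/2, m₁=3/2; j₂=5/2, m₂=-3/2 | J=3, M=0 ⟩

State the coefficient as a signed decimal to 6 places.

+√(49/180) = +0.521749

√[7·2!3!3!/9! · 4!1!1!4!3!3!] = √(144/5)
  +(−1)^0/∏(0,2,1,1,2,2)! = 1/8  (running 1/8)
  +(−1)^1/∏(1,1,0,0,3,3)! = -1/36  (running 7/72)
⟨..|..⟩ = √(144/5)·(7/72) = +0.521749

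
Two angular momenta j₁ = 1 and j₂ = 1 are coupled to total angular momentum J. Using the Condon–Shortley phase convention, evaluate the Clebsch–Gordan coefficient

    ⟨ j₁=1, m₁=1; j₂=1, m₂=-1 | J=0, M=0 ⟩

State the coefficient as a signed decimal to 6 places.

j₁+j₂−J=2  J+j₁−j₂=0  J−j₁+j₂=0  j₁+j₂+J+1=3
(j₁±m₁, j₂±m₂, J±M) = (2,0,0,2,0,0)
P² = 4/3
sum k=0..0:
  [0] +1/2 = 1/2
S = 1/2
C² = P²·S² = 1/3 ; C = +0.577350

+√(1/3) ≈ +0.577350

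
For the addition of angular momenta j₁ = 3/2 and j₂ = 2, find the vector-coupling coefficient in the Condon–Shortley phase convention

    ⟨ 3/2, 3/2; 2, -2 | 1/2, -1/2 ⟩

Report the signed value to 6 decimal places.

triangle: 3!*0!*1!/5! = 6/120
(j±m)!: 3!*0!*0!*4!*0!*1! = 144
prefactor² = (2J+1)*Δ*N² = 72/5
  k=0: +1/(0!*3!*0!*0!*0!*1!) = 1/6
Σ = 1/6  ⇒  CG² = 72/5*1/6² = 2/5
CG = +√(2/5) = +0.632456

+0.632456  (= +√(2/5))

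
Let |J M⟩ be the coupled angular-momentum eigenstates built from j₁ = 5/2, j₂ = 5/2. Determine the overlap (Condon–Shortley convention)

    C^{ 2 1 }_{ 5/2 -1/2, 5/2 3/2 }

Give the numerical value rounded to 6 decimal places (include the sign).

+0.377964  (= +√(1/7))

triangle: 3!×2!×2!/8! = 24/40320
(j±m)!: 2!×3!×4!×1!×3!×1! = 1728
prefactor² = (2J+1)×Δ×N² = 36/7
  k=2: +1/(2!×1!×1!×2!×1!×0!) = 1/4
  k=3: −1/(3!×0!×0!×1!×2!×1!) = -1/12
Σ = 1/6  ⇒  CG² = 36/7×1/6² = 1/7
CG = +√(1/7) = +0.377964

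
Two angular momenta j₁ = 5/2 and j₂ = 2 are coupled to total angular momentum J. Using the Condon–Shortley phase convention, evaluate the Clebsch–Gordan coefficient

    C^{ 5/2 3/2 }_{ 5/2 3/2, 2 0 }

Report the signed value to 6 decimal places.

−√(1/70) ≈ -0.119523

√[6·2!3!2!/8! · 4!1!2!2!4!1!] = √(288/35)
  +(−1)^0/∏(0,2,1,2,2,0)! = 1/8  (running 1/8)
  +(−1)^1/∏(1,1,0,1,3,1)! = -1/6  (running -1/24)
⟨..|..⟩ = √(288/35)·(-1/24) = -0.119523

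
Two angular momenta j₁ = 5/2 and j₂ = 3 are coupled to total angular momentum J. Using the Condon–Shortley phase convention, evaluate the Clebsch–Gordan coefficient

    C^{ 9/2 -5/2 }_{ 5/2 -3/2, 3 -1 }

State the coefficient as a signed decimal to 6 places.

−√(10/99) ≈ -0.317821

j₁+j₂−J=1  J+j₁−j₂=4  J−j₁+j₂=5  j₁+j₂+J+1=11
(j₁±m₁, j₂±m₂, J±M) = (1,4,2,4,2,7)
P² = 92160/11
sum k=0..1:
  [0] +1/288 = 1/288
  [1] −1/144 = -1/144
S = -1/288
C² = P²·S² = 10/99 ; C = -0.317821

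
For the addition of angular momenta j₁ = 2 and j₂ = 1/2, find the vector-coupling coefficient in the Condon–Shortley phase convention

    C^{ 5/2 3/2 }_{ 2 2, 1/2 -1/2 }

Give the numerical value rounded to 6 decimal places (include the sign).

√[6·0!4!1!/6! · 4!0!0!1!4!1!] = √(576/5)
  +(−1)^0/∏(0,0,0,0,4,1)! = 1/24  (running 1/24)
⟨..|..⟩ = √(576/5)·(1/24) = +0.447214

+√(1/5) ≈ +0.447214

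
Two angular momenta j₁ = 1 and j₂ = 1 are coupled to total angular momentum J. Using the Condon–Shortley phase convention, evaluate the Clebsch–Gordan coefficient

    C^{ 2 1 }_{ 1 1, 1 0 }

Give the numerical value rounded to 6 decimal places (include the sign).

+√(1/2) = +0.707107

√[5·0!2!2!/5! · 2!0!1!1!3!1!] = √(2)
  +(−1)^0/∏(0,0,0,1,2,1)! = 1/2  (running 1/2)
⟨..|..⟩ = √(2)·(1/2) = +0.707107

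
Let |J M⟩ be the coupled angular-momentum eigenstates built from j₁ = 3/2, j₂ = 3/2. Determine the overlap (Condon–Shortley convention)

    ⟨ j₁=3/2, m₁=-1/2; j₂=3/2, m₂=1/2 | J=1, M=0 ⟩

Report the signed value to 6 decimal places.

−√(1/20) ≈ -0.223607

√[3·2!1!1!/5! · 1!2!2!1!1!1!] = √(1/5)
  +(−1)^1/∏(1,1,1,1,0,0)! = -1  (running -1)
  +(−1)^2/∏(2,0,0,0,1,1)! = 1/2  (running -1/2)
⟨..|..⟩ = √(1/5)·(-1/2) = -0.223607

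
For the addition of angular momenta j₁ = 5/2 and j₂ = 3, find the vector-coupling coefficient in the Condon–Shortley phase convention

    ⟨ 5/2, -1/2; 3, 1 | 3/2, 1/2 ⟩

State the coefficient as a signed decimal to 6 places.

−√(1/105) ≈ -0.097590

√[4·4!1!2!/8! · 2!3!4!2!2!1!] = √(192/35)
  +(−1)^2/∏(2,2,1,2,0,0)! = 1/8  (running 1/8)
  +(−1)^3/∏(3,1,0,1,1,1)! = -1/6  (running -1/24)
⟨..|..⟩ = √(192/35)·(-1/24) = -0.097590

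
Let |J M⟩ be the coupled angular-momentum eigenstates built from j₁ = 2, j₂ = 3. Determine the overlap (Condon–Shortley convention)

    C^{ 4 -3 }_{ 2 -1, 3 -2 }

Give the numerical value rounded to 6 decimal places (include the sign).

+√(1/20) ≈ +0.223607

triangle: 1!·3!·5!/10! = 720/3628800
(j±m)!: 1!·3!·1!·5!·1!·7! = 3628800
prefactor² = (2J+1)·Δ·N² = 6480
  k=0: +1/(0!·1!·3!·1!·0!·4!) = 1/144
  k=1: −1/(1!·0!·2!·0!·1!·5!) = -1/240
Σ = 1/360  ⇒  CG² = 6480·1/360² = 1/20
CG = +√(1/20) = +0.223607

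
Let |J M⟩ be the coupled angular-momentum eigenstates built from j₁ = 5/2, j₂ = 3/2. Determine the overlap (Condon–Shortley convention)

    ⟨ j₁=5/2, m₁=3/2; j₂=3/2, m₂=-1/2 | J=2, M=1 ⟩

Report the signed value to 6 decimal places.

j₁+j₂−J=2  J+j₁−j₂=3  J−j₁+j₂=1  j₁+j₂+J+1=7
(j₁±m₁, j₂±m₂, J±M) = (4,1,1,2,3,1)
P² = 24/7
sum k=0..1:
  [0] +1/4 = 1/4
  [1] −1/6 = -1/6
S = 1/12
C² = P²·S² = 1/42 ; C = +0.154303

+0.154303  (= +√(1/42))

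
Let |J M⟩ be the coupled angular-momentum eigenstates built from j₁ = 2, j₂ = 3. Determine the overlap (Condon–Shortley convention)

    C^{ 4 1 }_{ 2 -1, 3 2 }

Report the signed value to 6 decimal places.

−√(7/20) ≈ -0.591608

triangle: 1!*3!*5!/10! = 720/3628800
(j±m)!: 1!*3!*5!*1!*5!*3! = 518400
prefactor² = (2J+1)*Δ*N² = 6480/7
  k=0: +1/(0!*1!*3!*5!*0!*0!) = 1/720
  k=1: −1/(1!*0!*2!*4!*1!*1!) = -1/48
Σ = -7/360  ⇒  CG² = 6480/7*(-7/360)² = 7/20
CG = −√(7/20) = -0.591608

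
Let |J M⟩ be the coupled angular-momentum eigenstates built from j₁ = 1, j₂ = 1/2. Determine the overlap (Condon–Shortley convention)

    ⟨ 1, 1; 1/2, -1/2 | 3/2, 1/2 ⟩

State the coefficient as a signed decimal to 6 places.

triangle: 0!×2!×1!/4! = 2/24
(j±m)!: 2!×0!×0!×1!×2!×1! = 4
prefactor² = (2J+1)×Δ×N² = 4/3
  k=0: +1/(0!×0!×0!×0!×2!×1!) = 1/2
Σ = 1/2  ⇒  CG² = 4/3×1/2² = 1/3
CG = +√(1/3) = +0.577350

+√(1/3) ≈ +0.577350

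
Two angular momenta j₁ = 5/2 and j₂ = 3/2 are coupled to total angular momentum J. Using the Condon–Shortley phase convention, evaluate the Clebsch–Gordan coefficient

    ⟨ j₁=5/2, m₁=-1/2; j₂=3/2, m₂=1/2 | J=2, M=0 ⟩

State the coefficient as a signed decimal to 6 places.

-0.267261

triangle: 2!·3!·1!/7! = 12/5040
(j±m)!: 2!·3!·2!·1!·2!·2! = 96
prefactor² = (2J+1)·Δ·N² = 8/7
  k=1: −1/(1!·1!·2!·1!·1!·0!) = -1/2
  k=2: +1/(2!·0!·1!·0!·2!·1!) = 1/4
Σ = -1/4  ⇒  CG² = 8/7·(-1/4)² = 1/14
CG = −√(1/14) = -0.267261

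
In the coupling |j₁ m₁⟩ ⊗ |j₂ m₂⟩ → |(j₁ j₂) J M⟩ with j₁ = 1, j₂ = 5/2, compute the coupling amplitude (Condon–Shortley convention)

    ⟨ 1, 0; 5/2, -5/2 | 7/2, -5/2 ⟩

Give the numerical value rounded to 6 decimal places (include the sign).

+√(2/7) ≈ +0.534522

√[8·0!2!5!/8! · 1!1!0!5!1!6!] = √(28800/7)
  +(−1)^0/∏(0,0,1,0,1,5)! = 1/120  (running 1/120)
⟨..|..⟩ = √(28800/7)·(1/120) = +0.534522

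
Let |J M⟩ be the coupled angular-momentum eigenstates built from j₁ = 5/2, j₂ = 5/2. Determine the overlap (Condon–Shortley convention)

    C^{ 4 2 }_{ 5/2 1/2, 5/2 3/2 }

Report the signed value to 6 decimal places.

−√(5/28) ≈ -0.422577

j₁+j₂−J=1  J+j₁−j₂=4  J−j₁+j₂=4  j₁+j₂+J+1=10
(j₁±m₁, j₂±m₂, J±M) = (3,2,4,1,6,2)
P² = 20736/35
sum k=0..1:
  [0] +1/96 = 1/96
  [1] −1/36 = -1/36
S = -5/288
C² = P²·S² = 5/28 ; C = -0.422577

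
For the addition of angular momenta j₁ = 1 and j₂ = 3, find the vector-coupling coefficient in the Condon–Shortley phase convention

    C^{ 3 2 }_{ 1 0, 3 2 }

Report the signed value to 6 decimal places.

-0.577350  (= −√(1/3))

j₁+j₂−J=1  J+j₁−j₂=1  J−j₁+j₂=5  j₁+j₂+J+1=8
(j₁±m₁, j₂±m₂, J±M) = (1,1,5,1,5,1)
P² = 300
sum k=0..1:
  [0] +1/120 = 1/120
  [1] −1/24 = -1/24
S = -1/30
C² = P²·S² = 1/3 ; C = -0.577350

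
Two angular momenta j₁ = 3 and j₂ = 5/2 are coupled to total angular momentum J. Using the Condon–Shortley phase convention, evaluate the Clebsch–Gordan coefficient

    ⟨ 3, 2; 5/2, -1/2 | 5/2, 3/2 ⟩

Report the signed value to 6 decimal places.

−√(1/14) = -0.267261

√[6·3!3!2!/9! · 5!1!2!3!4!1!] = √(288/7)
  +(−1)^0/∏(0,3,1,2,2,0)! = 1/24  (running 1/24)
  +(−1)^1/∏(1,2,0,1,3,1)! = -1/12  (running -1/24)
⟨..|..⟩ = √(288/7)·(-1/24) = -0.267261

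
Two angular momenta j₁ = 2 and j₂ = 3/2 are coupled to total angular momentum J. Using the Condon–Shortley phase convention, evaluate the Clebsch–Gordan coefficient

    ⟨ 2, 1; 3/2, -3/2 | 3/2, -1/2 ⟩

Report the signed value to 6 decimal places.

triangle: 2!×2!×1!/6! = 4/720
(j±m)!: 3!×1!×0!×3!×1!×2! = 72
prefactor² = (2J+1)×Δ×N² = 8/5
  k=0: +1/(0!×2!×1!×0!×1!×1!) = 1/2
Σ = 1/2  ⇒  CG² = 8/5×1/2² = 2/5
CG = +√(2/5) = +0.632456

+0.632456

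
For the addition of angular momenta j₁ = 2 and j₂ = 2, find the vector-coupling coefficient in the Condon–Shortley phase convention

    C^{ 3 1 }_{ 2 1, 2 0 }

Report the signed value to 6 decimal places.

+0.447214

√[7·1!3!3!/8! · 3!1!2!2!4!2!] = √(36/5)
  +(−1)^0/∏(0,1,1,2,2,1)! = 1/4  (running 1/4)
  +(−1)^1/∏(1,0,0,1,3,2)! = -1/12  (running 1/6)
⟨..|..⟩ = √(36/5)·(1/6) = +0.447214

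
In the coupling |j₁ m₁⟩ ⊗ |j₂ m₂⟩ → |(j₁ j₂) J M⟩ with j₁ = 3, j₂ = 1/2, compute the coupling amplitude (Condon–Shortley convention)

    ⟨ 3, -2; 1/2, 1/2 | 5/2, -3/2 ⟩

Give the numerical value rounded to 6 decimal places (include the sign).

√[6·1!5!0!/7! · 1!5!1!0!1!4!] = √(2880/7)
  +(−1)^1/∏(1,0,4,0,1,0)! = -1/24  (running -1/24)
⟨..|..⟩ = √(2880/7)·(-1/24) = -0.845154

-0.845154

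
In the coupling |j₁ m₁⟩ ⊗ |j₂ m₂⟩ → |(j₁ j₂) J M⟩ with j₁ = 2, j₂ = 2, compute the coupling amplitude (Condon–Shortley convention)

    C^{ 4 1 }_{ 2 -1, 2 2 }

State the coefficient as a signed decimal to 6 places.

j₁+j₂−J=0  J+j₁−j₂=4  J−j₁+j₂=4  j₁+j₂+J+1=9
(j₁±m₁, j₂±m₂, J±M) = (1,3,4,0,5,3)
P² = 10368/7
sum k=0..0:
  [0] +1/144 = 1/144
S = 1/144
C² = P²·S² = 1/14 ; C = +0.267261

+0.267261  (= +√(1/14))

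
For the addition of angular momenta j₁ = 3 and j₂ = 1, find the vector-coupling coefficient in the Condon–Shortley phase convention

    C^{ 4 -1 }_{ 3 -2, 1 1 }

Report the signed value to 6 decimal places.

+√(3/28) = +0.327327

j₁+j₂−J=0  J+j₁−j₂=6  J−j₁+j₂=2  j₁+j₂+J+1=9
(j₁±m₁, j₂±m₂, J±M) = (1,5,2,0,3,5)
P² = 43200/7
sum k=0..0:
  [0] +1/240 = 1/240
S = 1/240
C² = P²·S² = 3/28 ; C = +0.327327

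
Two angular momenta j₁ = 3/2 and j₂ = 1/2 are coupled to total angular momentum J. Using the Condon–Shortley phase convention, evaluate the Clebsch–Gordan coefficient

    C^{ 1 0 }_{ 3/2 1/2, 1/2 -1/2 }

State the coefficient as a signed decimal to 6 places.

triangle: 1!·2!·0!/4! = 2/24
(j±m)!: 2!·1!·0!·1!·1!·1! = 2
prefactor² = (2J+1)·Δ·N² = 1/2
  k=0: +1/(0!·1!·1!·0!·1!·0!) = 1
Σ = 1  ⇒  CG² = 1/2·1² = 1/2
CG = +√(1/2) = +0.707107

+√(1/2) ≈ +0.707107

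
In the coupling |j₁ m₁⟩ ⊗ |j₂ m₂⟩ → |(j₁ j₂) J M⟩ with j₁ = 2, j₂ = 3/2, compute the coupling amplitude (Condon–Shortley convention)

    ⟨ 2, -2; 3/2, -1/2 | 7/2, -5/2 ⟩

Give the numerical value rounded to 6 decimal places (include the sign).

√[8·0!4!3!/8! · 0!4!1!2!1!6!] = √(6912/7)
  +(−1)^0/∏(0,0,4,1,0,2)! = 1/48  (running 1/48)
⟨..|..⟩ = √(6912/7)·(1/48) = +0.654654

+0.654654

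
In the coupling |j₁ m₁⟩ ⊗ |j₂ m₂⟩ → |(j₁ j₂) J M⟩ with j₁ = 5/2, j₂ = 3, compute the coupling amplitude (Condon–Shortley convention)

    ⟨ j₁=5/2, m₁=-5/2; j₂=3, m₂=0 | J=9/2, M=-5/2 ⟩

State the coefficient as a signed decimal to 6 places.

−√(25/66) ≈ -0.615457

j₁+j₂−J=1  J+j₁−j₂=4  J−j₁+j₂=5  j₁+j₂+J+1=11
(j₁±m₁, j₂±m₂, J±M) = (0,5,3,3,2,7)
P² = 345600/11
sum k=1..1:
  [1] −1/288 = -1/288
S = -1/288
C² = P²·S² = 25/66 ; C = -0.615457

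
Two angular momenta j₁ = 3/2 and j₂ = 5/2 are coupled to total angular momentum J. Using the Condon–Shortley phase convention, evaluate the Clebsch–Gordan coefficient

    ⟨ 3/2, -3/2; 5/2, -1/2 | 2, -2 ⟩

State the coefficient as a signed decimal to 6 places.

+0.377964

triangle: 2!·1!·3!/7! = 12/5040
(j±m)!: 0!·3!·2!·3!·0!·4! = 1728
prefactor² = (2J+1)·Δ·N² = 144/7
  k=2: +1/(2!·0!·1!·0!·0!·3!) = 1/12
Σ = 1/12  ⇒  CG² = 144/7·1/12² = 1/7
CG = +√(1/7) = +0.377964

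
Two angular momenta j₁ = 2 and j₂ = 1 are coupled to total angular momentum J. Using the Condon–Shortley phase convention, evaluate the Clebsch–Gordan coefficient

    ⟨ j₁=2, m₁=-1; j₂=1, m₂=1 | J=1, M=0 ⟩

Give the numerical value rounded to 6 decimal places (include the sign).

+√(3/10) = +0.547723

j₁+j₂−J=2  J+j₁−j₂=2  J−j₁+j₂=0  j₁+j₂+J+1=5
(j₁±m₁, j₂±m₂, J±M) = (1,3,2,0,1,1)
P² = 6/5
sum k=2..2:
  [2] +1/2 = 1/2
S = 1/2
C² = P²·S² = 3/10 ; C = +0.547723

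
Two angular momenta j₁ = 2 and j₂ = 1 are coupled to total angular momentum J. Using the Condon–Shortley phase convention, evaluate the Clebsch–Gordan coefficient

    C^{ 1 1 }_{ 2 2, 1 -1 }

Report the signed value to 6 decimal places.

+√(3/5) ≈ +0.774597

√[3·2!2!0!/5! · 4!0!0!2!2!0!] = √(48/5)
  +(−1)^0/∏(0,2,0,0,2,0)! = 1/4  (running 1/4)
⟨..|..⟩ = √(48/5)·(1/4) = +0.774597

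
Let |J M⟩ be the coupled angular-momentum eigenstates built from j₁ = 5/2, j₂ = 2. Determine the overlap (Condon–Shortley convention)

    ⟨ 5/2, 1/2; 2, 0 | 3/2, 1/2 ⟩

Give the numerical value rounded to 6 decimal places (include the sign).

√[4·3!2!1!/7! · 3!2!2!2!2!1!] = √(32/35)
  +(−1)^1/∏(1,2,1,1,1,0)! = -1/2  (running -1/2)
  +(−1)^2/∏(2,1,0,0,2,1)! = 1/4  (running -1/4)
⟨..|..⟩ = √(32/35)·(-1/4) = -0.239046

−√(2/35) = -0.239046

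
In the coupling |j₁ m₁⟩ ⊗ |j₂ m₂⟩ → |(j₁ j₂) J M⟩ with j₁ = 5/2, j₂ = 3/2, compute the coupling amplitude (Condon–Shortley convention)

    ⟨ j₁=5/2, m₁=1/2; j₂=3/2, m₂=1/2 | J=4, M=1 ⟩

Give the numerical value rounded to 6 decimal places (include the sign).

+√(15/28) ≈ +0.731925

triangle: 0!*5!*3!/9! = 720/362880
(j±m)!: 3!*2!*2!*1!*5!*3! = 17280
prefactor² = (2J+1)*Δ*N² = 2160/7
  k=0: +1/(0!*0!*2!*2!*3!*1!) = 1/24
Σ = 1/24  ⇒  CG² = 2160/7*1/24² = 15/28
CG = +√(15/28) = +0.731925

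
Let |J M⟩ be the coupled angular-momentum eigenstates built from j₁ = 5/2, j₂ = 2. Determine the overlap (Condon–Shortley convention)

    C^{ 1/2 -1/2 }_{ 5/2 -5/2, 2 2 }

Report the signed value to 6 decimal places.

√[2·4!1!0!/6! · 0!5!4!0!0!1!] = √(192)
  +(−1)^4/∏(4,0,1,0,0,0)! = 1/24  (running 1/24)
⟨..|..⟩ = √(192)·(1/24) = +0.577350

+0.577350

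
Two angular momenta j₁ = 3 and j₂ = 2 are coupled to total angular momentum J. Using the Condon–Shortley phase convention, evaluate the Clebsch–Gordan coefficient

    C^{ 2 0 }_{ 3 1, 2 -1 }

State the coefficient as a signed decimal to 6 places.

-0.377964  (= −√(1/7))

triangle: 3!*3!*1!/8! = 36/40320
(j±m)!: 4!*2!*1!*3!*2!*2! = 1152
prefactor² = (2J+1)*Δ*N² = 36/7
  k=0: +1/(0!*3!*2!*1!*1!*0!) = 1/12
  k=1: −1/(1!*2!*1!*0!*2!*1!) = -1/4
Σ = -1/6  ⇒  CG² = 36/7*(-1/6)² = 1/7
CG = −√(1/7) = -0.377964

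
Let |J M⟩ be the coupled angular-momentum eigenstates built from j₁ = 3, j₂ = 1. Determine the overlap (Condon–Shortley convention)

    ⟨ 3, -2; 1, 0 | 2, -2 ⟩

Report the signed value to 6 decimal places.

√[5·2!4!0!/7! · 1!5!1!1!0!4!] = √(960/7)
  +(−1)^1/∏(1,1,4,0,0,0)! = -1/24  (running -1/24)
⟨..|..⟩ = √(960/7)·(-1/24) = -0.487950

−√(5/21) = -0.487950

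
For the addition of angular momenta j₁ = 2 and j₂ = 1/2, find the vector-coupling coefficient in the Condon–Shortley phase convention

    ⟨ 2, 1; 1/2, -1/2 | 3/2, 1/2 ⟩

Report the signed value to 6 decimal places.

√[4·1!3!0!/5! · 3!1!0!1!2!1!] = √(12/5)
  +(−1)^0/∏(0,1,1,0,2,0)! = 1/2  (running 1/2)
⟨..|..⟩ = √(12/5)·(1/2) = +0.774597

+0.774597  (= +√(3/5))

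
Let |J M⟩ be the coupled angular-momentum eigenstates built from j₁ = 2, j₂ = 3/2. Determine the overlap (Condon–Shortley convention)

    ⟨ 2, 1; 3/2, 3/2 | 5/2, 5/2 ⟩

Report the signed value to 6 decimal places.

triangle: 1!×3!×2!/7! = 12/5040
(j±m)!: 3!×1!×3!×0!×5!×0! = 4320
prefactor² = (2J+1)×Δ×N² = 432/7
  k=1: −1/(1!×0!×0!×2!×3!×0!) = -1/12
Σ = -1/12  ⇒  CG² = 432/7×(-1/12)² = 3/7
CG = −√(3/7) = -0.654654

−√(3/7) ≈ -0.654654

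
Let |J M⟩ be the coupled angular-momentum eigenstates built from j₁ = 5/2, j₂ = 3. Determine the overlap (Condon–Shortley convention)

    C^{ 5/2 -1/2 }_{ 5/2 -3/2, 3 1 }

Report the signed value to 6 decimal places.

+0.169031  (= +√(1/35))

j₁+j₂−J=3  J+j₁−j₂=2  J−j₁+j₂=3  j₁+j₂+J+1=9
(j₁±m₁, j₂±m₂, J±M) = (1,4,4,2,2,3)
P² = 576/35
sum k=2..3:
  [2] +1/8 = 1/8
  [3] −1/12 = -1/12
S = 1/24
C² = P²·S² = 1/35 ; C = +0.169031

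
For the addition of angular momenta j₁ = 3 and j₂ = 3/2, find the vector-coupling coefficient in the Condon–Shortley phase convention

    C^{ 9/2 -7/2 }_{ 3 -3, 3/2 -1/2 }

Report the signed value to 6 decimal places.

+0.577350  (= +√(1/3))

triangle: 0!*6!*3!/10! = 4320/3628800
(j±m)!: 0!*6!*1!*2!*1!*8! = 58060800
prefactor² = (2J+1)*Δ*N² = 691200
  k=0: +1/(0!*0!*6!*1!*0!*2!) = 1/1440
Σ = 1/1440  ⇒  CG² = 691200*1/1440² = 1/3
CG = +√(1/3) = +0.577350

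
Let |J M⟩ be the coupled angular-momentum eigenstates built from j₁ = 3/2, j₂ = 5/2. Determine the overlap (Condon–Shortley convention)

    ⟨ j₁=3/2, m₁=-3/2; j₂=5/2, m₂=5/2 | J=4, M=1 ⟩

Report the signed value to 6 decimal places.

+√(1/56) ≈ +0.133631

√[9·0!3!5!/9! · 0!3!5!0!5!3!] = √(64800/7)
  +(−1)^0/∏(0,0,3,5,0,0)! = 1/720  (running 1/720)
⟨..|..⟩ = √(64800/7)·(1/720) = +0.133631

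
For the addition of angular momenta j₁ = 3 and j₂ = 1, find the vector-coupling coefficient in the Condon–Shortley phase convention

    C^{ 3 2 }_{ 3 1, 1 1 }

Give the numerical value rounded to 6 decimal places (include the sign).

√[7·1!5!1!/8! · 4!2!2!0!5!1!] = √(240)
  +(−1)^1/∏(1,0,1,1,4,0)! = -1/24  (running -1/24)
⟨..|..⟩ = √(240)·(-1/24) = -0.645497

−√(5/12) = -0.645497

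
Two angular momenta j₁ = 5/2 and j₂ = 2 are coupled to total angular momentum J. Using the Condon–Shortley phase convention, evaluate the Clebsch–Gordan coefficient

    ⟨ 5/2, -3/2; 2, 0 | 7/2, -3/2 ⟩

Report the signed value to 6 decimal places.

j₁+j₂−J=1  J+j₁−j₂=4  J−j₁+j₂=3  j₁+j₂+J+1=9
(j₁±m₁, j₂±m₂, J±M) = (1,4,2,2,2,5)
P² = 512/7
sum k=0..1:
  [0] +1/48 = 1/48
  [1] −1/12 = -1/12
S = -1/16
C² = P²·S² = 2/7 ; C = -0.534522

-0.534522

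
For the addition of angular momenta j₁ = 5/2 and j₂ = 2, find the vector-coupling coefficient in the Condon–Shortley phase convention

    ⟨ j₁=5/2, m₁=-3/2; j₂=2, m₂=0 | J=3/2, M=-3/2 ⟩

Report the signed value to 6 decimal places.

+√(12/35) ≈ +0.585540

√[4·3!2!1!/7! · 1!4!2!2!0!3!] = √(192/35)
  +(−1)^2/∏(2,1,2,0,0,1)! = 1/4  (running 1/4)
⟨..|..⟩ = √(192/35)·(1/4) = +0.585540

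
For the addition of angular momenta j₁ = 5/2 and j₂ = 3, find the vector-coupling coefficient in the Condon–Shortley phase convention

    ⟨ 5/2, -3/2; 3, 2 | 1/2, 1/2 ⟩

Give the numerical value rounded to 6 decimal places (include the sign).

+0.487950  (= +√(5/21))

triangle: 5!×0!×1!/7! = 120/5040
(j±m)!: 1!×4!×5!×1!×1!×0! = 2880
prefactor² = (2J+1)×Δ×N² = 960/7
  k=4: +1/(4!×1!×0!×1!×0!×0!) = 1/24
Σ = 1/24  ⇒  CG² = 960/7×1/24² = 5/21
CG = +√(5/21) = +0.487950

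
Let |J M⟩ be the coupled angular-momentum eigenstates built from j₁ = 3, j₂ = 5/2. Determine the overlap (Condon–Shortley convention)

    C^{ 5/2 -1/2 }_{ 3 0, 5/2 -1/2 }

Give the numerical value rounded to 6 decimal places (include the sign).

-0.276026  (= −√(8/105))

triangle: 3!×3!×2!/9! = 72/362880
(j±m)!: 3!×3!×2!×3!×2!×3! = 5184
prefactor² = (2J+1)×Δ×N² = 216/35
  k=0: +1/(0!×3!×3!×2!×0!×0!) = 1/72
  k=1: −1/(1!×2!×2!×1!×1!×1!) = -1/4
  k=2: +1/(2!×1!×1!×0!×2!×2!) = 1/8
Σ = -1/9  ⇒  CG² = 216/35×(-1/9)² = 8/105
CG = −√(8/105) = -0.276026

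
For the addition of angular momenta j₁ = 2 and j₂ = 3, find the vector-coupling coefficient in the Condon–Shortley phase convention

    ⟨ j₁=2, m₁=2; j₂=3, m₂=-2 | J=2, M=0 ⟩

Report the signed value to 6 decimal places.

triangle: 3!*1!*3!/8! = 36/40320
(j±m)!: 4!*0!*1!*5!*2!*2! = 11520
prefactor² = (2J+1)*Δ*N² = 360/7
  k=0: +1/(0!*3!*0!*1!*1!*2!) = 1/12
Σ = 1/12  ⇒  CG² = 360/7*1/12² = 5/14
CG = +√(5/14) = +0.597614

+0.597614  (= +√(5/14))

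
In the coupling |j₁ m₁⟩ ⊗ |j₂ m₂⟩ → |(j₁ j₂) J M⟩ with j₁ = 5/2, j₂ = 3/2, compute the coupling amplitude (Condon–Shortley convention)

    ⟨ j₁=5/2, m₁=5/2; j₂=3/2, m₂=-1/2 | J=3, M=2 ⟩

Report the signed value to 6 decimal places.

√[7·1!4!2!/8! · 5!0!1!2!5!1!] = √(240)
  +(−1)^0/∏(0,1,0,1,4,1)! = 1/24  (running 1/24)
⟨..|..⟩ = √(240)·(1/24) = +0.645497

+√(5/12) ≈ +0.645497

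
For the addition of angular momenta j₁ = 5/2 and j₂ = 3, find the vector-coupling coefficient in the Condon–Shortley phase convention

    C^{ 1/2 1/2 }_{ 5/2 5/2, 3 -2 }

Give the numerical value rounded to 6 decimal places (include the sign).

triangle: 5!×0!×1!/7! = 120/5040
(j±m)!: 5!×0!×1!×5!×1!×0! = 14400
prefactor² = (2J+1)×Δ×N² = 4800/7
  k=0: +1/(0!×5!×0!×1!×0!×0!) = 1/120
Σ = 1/120  ⇒  CG² = 4800/7×1/120² = 1/21
CG = +√(1/21) = +0.218218

+0.218218  (= +√(1/21))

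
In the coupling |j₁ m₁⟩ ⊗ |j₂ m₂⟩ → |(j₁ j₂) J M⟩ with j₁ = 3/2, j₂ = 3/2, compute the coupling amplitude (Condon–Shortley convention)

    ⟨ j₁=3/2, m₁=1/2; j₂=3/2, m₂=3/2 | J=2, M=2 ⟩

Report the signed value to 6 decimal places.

−√(1/2) = -0.707107

√[5·1!2!2!/6! · 2!1!3!0!4!0!] = √(8)
  +(−1)^1/∏(1,0,0,2,2,0)! = -1/4  (running -1/4)
⟨..|..⟩ = √(8)·(-1/4) = -0.707107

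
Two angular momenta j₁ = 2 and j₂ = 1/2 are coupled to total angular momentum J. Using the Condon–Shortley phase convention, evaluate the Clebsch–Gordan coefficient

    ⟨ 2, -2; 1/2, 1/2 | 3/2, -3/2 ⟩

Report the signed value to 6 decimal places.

-0.894427

j₁+j₂−J=1  J+j₁−j₂=3  J−j₁+j₂=0  j₁+j₂+J+1=5
(j₁±m₁, j₂±m₂, J±M) = (0,4,1,0,0,3)
P² = 144/5
sum k=1..1:
  [1] −1/6 = -1/6
S = -1/6
C² = P²·S² = 4/5 ; C = -0.894427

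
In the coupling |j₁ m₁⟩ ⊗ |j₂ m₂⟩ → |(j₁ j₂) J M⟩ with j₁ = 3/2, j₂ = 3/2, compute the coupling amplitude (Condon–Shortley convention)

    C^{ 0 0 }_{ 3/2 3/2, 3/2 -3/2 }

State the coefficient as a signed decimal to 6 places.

j₁+j₂−J=3  J+j₁−j₂=0  J−j₁+j₂=0  j₁+j₂+J+1=4
(j₁±m₁, j₂±m₂, J±M) = (3,0,0,3,0,0)
P² = 9
sum k=0..0:
  [0] +1/6 = 1/6
S = 1/6
C² = P²·S² = 1/4 ; C = +0.500000

+√(1/4) = +0.500000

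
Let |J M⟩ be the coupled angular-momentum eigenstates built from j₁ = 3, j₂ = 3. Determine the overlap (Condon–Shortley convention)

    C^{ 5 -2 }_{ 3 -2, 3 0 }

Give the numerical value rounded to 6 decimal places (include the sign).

−√(1/3) ≈ -0.577350

triangle: 1!*5!*5!/12! = 14400/479001600
(j±m)!: 1!*5!*3!*3!*3!*7! = 130636800
prefactor² = (2J+1)*Δ*N² = 43200
  k=0: +1/(0!*1!*5!*3!*0!*2!) = 1/1440
  k=1: −1/(1!*0!*4!*2!*1!*3!) = -1/288
Σ = -1/360  ⇒  CG² = 43200*(-1/360)² = 1/3
CG = −√(1/3) = -0.577350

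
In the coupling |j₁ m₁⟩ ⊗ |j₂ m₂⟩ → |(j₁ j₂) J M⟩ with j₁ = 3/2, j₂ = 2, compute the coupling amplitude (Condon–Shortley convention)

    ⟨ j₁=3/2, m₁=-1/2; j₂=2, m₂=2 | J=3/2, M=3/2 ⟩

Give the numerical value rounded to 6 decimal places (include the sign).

j₁+j₂−J=2  J+j₁−j₂=1  J−j₁+j₂=2  j₁+j₂+J+1=6
(j₁±m₁, j₂±m₂, J±M) = (1,2,4,0,3,0)
P² = 32/5
sum k=2..2:
  [2] +1/4 = 1/4
S = 1/4
C² = P²·S² = 2/5 ; C = +0.632456

+0.632456  (= +√(2/5))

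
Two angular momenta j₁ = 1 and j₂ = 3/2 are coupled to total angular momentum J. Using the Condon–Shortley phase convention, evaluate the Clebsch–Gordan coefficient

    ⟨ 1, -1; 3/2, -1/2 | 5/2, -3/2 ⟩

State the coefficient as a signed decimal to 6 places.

triangle: 0!*2!*3!/6! = 12/720
(j±m)!: 0!*2!*1!*2!*1!*4! = 96
prefactor² = (2J+1)*Δ*N² = 48/5
  k=0: +1/(0!*0!*2!*1!*0!*2!) = 1/4
Σ = 1/4  ⇒  CG² = 48/5*1/4² = 3/5
CG = +√(3/5) = +0.774597

+√(3/5) = +0.774597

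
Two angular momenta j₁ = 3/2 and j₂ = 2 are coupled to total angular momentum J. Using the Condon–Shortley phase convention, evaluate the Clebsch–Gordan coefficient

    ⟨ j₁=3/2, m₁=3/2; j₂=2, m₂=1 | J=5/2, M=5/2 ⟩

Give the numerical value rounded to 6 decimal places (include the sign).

triangle: 1!·2!·3!/7! = 12/5040
(j±m)!: 3!·0!·3!·1!·5!·0! = 4320
prefactor² = (2J+1)·Δ·N² = 432/7
  k=0: +1/(0!·1!·0!·3!·2!·0!) = 1/12
Σ = 1/12  ⇒  CG² = 432/7·1/12² = 3/7
CG = +√(3/7) = +0.654654

+√(3/7) = +0.654654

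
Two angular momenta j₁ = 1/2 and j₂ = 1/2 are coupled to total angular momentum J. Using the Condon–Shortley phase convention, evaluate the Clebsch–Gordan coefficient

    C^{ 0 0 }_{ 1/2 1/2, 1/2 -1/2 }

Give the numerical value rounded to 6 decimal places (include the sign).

√[1·1!0!0!/2! · 1!0!0!1!0!0!] = √(1/2)
  +(−1)^0/∏(0,1,0,0,0,0)! = 1  (running 1)
⟨..|..⟩ = √(1/2)·(1) = +0.707107

+√(1/2) ≈ +0.707107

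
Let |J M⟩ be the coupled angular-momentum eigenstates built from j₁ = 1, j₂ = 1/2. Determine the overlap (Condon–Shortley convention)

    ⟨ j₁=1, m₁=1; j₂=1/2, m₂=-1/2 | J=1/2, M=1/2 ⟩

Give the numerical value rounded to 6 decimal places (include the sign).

+0.816497

j₁+j₂−J=1  J+j₁−j₂=1  J−j₁+j₂=0  j₁+j₂+J+1=3
(j₁±m₁, j₂±m₂, J±M) = (2,0,0,1,1,0)
P² = 2/3
sum k=0..0:
  [0] +1/1 = 1
S = 1
C² = P²·S² = 2/3 ; C = +0.816497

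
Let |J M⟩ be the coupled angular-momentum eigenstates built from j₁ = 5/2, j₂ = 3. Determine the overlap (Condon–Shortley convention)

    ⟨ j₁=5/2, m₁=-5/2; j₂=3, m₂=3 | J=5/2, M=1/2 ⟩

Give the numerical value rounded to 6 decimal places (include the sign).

−√(5/21) = -0.487950

triangle: 3!*2!*3!/9! = 72/362880
(j±m)!: 0!*5!*6!*0!*3!*2! = 1036800
prefactor² = (2J+1)*Δ*N² = 8640/7
  k=3: −1/(3!*0!*2!*3!*0!*0!) = -1/72
Σ = -1/72  ⇒  CG² = 8640/7*(-1/72)² = 5/21
CG = −√(5/21) = -0.487950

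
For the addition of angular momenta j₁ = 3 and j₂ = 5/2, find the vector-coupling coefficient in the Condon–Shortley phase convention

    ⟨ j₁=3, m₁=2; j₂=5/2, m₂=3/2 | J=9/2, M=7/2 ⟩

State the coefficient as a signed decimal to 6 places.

+0.100504

j₁+j₂−J=1  J+j₁−j₂=5  J−j₁+j₂=4  j₁+j₂+J+1=11
(j₁±m₁, j₂±m₂, J±M) = (5,1,4,1,8,1)
P² = 921600/11
sum k=0..1:
  [0] +1/576 = 1/576
  [1] −1/720 = -1/720
S = 1/2880
C² = P²·S² = 1/99 ; C = +0.100504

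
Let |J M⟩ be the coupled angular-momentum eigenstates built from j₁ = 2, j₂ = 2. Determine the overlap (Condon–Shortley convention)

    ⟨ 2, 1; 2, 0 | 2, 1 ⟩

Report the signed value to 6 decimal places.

j₁+j₂−J=2  J+j₁−j₂=2  J−j₁+j₂=2  j₁+j₂+J+1=7
(j₁±m₁, j₂±m₂, J±M) = (3,1,2,2,3,1)
P² = 8/7
sum k=0..1:
  [0] +1/4 = 1/4
  [1] −1/2 = -1/2
S = -1/4
C² = P²·S² = 1/14 ; C = -0.267261

−√(1/14) ≈ -0.267261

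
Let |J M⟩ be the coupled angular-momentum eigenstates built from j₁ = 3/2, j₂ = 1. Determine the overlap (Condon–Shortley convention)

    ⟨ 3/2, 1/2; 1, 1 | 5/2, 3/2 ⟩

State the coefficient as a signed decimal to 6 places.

+√(3/5) = +0.774597

j₁+j₂−J=0  J+j₁−j₂=3  J−j₁+j₂=2  j₁+j₂+J+1=6
(j₁±m₁, j₂±m₂, J±M) = (2,1,2,0,4,1)
P² = 48/5
sum k=0..0:
  [0] +1/4 = 1/4
S = 1/4
C² = P²·S² = 3/5 ; C = +0.774597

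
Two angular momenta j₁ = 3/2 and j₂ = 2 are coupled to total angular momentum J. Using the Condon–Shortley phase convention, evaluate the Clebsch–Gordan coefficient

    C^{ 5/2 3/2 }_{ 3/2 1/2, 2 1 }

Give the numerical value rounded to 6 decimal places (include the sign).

j₁+j₂−J=1  J+j₁−j₂=2  J−j₁+j₂=3  j₁+j₂+J+1=7
(j₁±m₁, j₂±m₂, J±M) = (2,1,3,1,4,1)
P² = 144/35
sum k=0..1:
  [0] +1/6 = 1/6
  [1] −1/4 = -1/4
S = -1/12
C² = P²·S² = 1/35 ; C = -0.169031

-0.169031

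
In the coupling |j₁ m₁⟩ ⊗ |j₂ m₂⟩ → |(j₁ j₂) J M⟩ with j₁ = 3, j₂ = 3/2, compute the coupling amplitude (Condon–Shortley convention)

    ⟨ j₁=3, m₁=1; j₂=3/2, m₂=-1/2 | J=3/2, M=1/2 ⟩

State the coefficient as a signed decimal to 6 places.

−√(12/35) = -0.585540

triangle: 3!·3!·0!/7! = 36/5040
(j±m)!: 4!·2!·1!·2!·2!·1! = 192
prefactor² = (2J+1)·Δ·N² = 192/35
  k=1: −1/(1!·2!·1!·0!·2!·0!) = -1/4
Σ = -1/4  ⇒  CG² = 192/35·(-1/4)² = 12/35
CG = −√(12/35) = -0.585540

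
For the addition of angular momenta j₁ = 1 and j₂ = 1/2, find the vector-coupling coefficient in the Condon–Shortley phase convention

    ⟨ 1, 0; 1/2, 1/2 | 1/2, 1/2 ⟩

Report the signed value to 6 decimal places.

−√(1/3) ≈ -0.577350

triangle: 1!×1!×0!/3! = 1/6
(j±m)!: 1!×1!×1!×0!×1!×0! = 1
prefactor² = (2J+1)×Δ×N² = 1/3
  k=1: −1/(1!×0!×0!×0!×1!×0!) = -1
Σ = -1  ⇒  CG² = 1/3×(-1)² = 1/3
CG = −√(1/3) = -0.577350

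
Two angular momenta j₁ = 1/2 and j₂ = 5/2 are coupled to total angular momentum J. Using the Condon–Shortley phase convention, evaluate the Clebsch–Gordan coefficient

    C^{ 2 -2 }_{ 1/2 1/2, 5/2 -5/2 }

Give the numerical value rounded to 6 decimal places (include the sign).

+√(5/6) ≈ +0.912871

j₁+j₂−J=1  J+j₁−j₂=0  J−j₁+j₂=4  j₁+j₂+J+1=6
(j₁±m₁, j₂±m₂, J±M) = (1,0,0,5,0,4)
P² = 480
sum k=0..0:
  [0] +1/24 = 1/24
S = 1/24
C² = P²·S² = 5/6 ; C = +0.912871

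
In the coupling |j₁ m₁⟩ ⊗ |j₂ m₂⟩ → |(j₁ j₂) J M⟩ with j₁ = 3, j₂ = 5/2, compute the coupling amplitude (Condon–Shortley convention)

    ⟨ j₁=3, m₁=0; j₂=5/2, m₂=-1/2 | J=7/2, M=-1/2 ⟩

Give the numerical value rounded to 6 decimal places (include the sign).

-0.436436  (= −√(4/21))

√[8·2!4!3!/10! · 3!3!2!3!3!4!] = √(6912/175)
  +(−1)^0/∏(0,2,3,2,1,1)! = 1/24  (running 1/24)
  +(−1)^1/∏(1,1,2,1,2,2)! = -1/8  (running -1/12)
  +(−1)^2/∏(2,0,1,0,3,3)! = 1/72  (running -5/72)
⟨..|..⟩ = √(6912/175)·(-5/72) = -0.436436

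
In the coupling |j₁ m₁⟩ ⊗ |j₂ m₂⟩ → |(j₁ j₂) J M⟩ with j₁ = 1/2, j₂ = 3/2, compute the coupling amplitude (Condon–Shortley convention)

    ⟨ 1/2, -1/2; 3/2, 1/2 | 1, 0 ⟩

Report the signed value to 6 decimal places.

-0.707107

√[3·1!0!2!/4! · 0!1!2!1!1!1!] = √(1/2)
  +(−1)^1/∏(1,0,0,1,0,1)! = -1  (running -1)
⟨..|..⟩ = √(1/2)·(-1) = -0.707107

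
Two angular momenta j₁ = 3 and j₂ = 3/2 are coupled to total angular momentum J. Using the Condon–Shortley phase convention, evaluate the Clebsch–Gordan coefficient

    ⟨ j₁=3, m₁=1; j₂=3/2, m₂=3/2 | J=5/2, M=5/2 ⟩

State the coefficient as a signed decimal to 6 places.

+√(3/28) ≈ +0.327327

triangle: 2!×4!×1!/8! = 48/40320
(j±m)!: 4!×2!×3!×0!×5!×0! = 34560
prefactor² = (2J+1)×Δ×N² = 1728/7
  k=2: +1/(2!×0!×0!×1!×4!×0!) = 1/48
Σ = 1/48  ⇒  CG² = 1728/7×1/48² = 3/28
CG = +√(3/28) = +0.327327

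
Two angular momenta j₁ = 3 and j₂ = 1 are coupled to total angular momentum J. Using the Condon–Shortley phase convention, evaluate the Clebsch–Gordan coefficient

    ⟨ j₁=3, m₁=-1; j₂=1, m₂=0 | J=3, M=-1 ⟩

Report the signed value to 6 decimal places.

j₁+j₂−J=1  J+j₁−j₂=5  J−j₁+j₂=1  j₁+j₂+J+1=8
(j₁±m₁, j₂±m₂, J±M) = (2,4,1,1,2,4)
P² = 48
sum k=0..1:
  [0] +1/24 = 1/24
  [1] −1/12 = -1/12
S = -1/24
C² = P²·S² = 1/12 ; C = -0.288675

-0.288675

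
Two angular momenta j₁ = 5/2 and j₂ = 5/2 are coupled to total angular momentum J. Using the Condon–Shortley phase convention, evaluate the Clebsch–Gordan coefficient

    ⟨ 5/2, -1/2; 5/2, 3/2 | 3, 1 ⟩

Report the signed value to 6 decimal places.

√[7·2!3!3!/9! · 2!3!4!1!4!2!] = √(96/5)
  +(−1)^1/∏(1,1,2,3,1,0)! = -1/12  (running -1/12)
  +(−1)^2/∏(2,0,1,2,2,1)! = 1/8  (running 1/24)
⟨..|..⟩ = √(96/5)·(1/24) = +0.182574

+0.182574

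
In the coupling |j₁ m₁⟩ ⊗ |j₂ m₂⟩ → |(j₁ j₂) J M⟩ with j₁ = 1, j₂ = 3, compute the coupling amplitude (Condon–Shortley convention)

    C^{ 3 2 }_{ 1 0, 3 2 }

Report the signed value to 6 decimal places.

-0.577350

j₁+j₂−J=1  J+j₁−j₂=1  J−j₁+j₂=5  j₁+j₂+J+1=8
(j₁±m₁, j₂±m₂, J±M) = (1,1,5,1,5,1)
P² = 300
sum k=0..1:
  [0] +1/120 = 1/120
  [1] −1/24 = -1/24
S = -1/30
C² = P²·S² = 1/3 ; C = -0.577350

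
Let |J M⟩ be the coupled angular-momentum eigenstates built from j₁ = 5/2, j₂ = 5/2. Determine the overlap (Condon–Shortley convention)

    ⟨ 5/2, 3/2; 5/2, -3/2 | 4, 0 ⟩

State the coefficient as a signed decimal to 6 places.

+0.566947  (= +√(9/28))

√[9·1!4!4!/10! · 4!1!1!4!4!4!] = √(82944/175)
  +(−1)^0/∏(0,1,1,1,3,3)! = 1/36  (running 1/36)
  +(−1)^1/∏(1,0,0,0,4,4)! = -1/576  (running 5/192)
⟨..|..⟩ = √(82944/175)·(5/192) = +0.566947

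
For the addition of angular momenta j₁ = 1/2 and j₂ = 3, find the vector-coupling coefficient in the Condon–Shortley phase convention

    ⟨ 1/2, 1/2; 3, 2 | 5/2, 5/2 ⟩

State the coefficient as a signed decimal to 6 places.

√[6·1!0!5!/7! · 1!0!5!1!5!0!] = √(14400/7)
  +(−1)^0/∏(0,1,0,5,0,0)! = 1/120  (running 1/120)
⟨..|..⟩ = √(14400/7)·(1/120) = +0.377964

+√(1/7) = +0.377964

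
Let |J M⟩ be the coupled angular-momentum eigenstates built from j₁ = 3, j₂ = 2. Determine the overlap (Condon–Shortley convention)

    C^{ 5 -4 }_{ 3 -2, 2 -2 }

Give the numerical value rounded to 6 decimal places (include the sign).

j₁+j₂−J=0  J+j₁−j₂=6  J−j₁+j₂=4  j₁+j₂+J+1=11
(j₁±m₁, j₂±m₂, J±M) = (1,5,0,4,1,9)
P² = 4976640
sum k=0..0:
  [0] +1/2880 = 1/2880
S = 1/2880
C² = P²·S² = 3/5 ; C = +0.774597

+√(3/5) = +0.774597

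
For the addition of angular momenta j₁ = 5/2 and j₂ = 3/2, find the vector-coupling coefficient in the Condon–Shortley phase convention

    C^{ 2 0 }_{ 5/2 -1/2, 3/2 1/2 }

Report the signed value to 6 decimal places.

triangle: 2!·3!·1!/7! = 12/5040
(j±m)!: 2!·3!·2!·1!·2!·2! = 96
prefactor² = (2J+1)·Δ·N² = 8/7
  k=1: −1/(1!·1!·2!·1!·1!·0!) = -1/2
  k=2: +1/(2!·0!·1!·0!·2!·1!) = 1/4
Σ = -1/4  ⇒  CG² = 8/7·(-1/4)² = 1/14
CG = −√(1/14) = -0.267261

-0.267261  (= −√(1/14))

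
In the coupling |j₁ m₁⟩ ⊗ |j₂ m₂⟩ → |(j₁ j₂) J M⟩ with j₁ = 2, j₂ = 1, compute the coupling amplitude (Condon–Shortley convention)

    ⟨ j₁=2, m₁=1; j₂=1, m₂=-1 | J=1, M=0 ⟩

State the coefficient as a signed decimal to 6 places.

+√(3/10) = +0.547723

j₁+j₂−J=2  J+j₁−j₂=2  J−j₁+j₂=0  j₁+j₂+J+1=5
(j₁±m₁, j₂±m₂, J±M) = (3,1,0,2,1,1)
P² = 6/5
sum k=0..0:
  [0] +1/2 = 1/2
S = 1/2
C² = P²·S² = 3/10 ; C = +0.547723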